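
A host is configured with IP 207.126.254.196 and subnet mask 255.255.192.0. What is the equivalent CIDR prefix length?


Binary: 11111111.11111111.11000000.00000000
Count leading 1s
Prefix: /18


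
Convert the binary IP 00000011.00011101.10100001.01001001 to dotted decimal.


00000011 = 3
00011101 = 29
10100001 = 161
01001001 = 73
IP: 3.29.161.73


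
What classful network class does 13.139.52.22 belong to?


First octet: 13
Binary: 00001101
0xxxxxxx -> Class A (1-126)
Class A, default mask 255.0.0.0 (/8)


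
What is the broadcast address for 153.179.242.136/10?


Network: 153.128.0.0/10
Host bits = 22
Set all host bits to 1:
Broadcast: 153.191.255.255


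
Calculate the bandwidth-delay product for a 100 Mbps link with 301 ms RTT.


BDP = bandwidth * RTT
= 100 Mbps * 301 ms
= 100 * 1e6 * 301 / 1000 bits
= 30100000 bits
= 3762500 bytes
= 3674.3164 KB
BDP = 30100000 bits (3762500 bytes)


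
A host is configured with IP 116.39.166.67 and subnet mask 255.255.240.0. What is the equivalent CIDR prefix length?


Binary: 11111111.11111111.11110000.00000000
Count leading 1s
Prefix: /20


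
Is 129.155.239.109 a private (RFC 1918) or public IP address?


RFC 1918 private ranges:
  10.0.0.0/8 (10.0.0.0 - 10.255.255.255)
  172.16.0.0/12 (172.16.0.0 - 172.31.255.255)
  192.168.0.0/16 (192.168.0.0 - 192.168.255.255)
Public (not in any RFC 1918 range)


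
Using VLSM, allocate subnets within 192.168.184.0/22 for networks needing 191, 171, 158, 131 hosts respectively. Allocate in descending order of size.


191 hosts -> /24 (254 usable): 192.168.184.0/24
171 hosts -> /24 (254 usable): 192.168.185.0/24
158 hosts -> /24 (254 usable): 192.168.186.0/24
131 hosts -> /24 (254 usable): 192.168.187.0/24
Allocation: 192.168.184.0/24 (191 hosts, 254 usable); 192.168.185.0/24 (171 hosts, 254 usable); 192.168.186.0/24 (158 hosts, 254 usable); 192.168.187.0/24 (131 hosts, 254 usable)


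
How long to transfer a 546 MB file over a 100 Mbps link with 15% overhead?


Effective throughput = 100 * (1 - 15/100) = 85 Mbps
File size in Mb = 546 * 8 = 4368 Mb
Time = 4368 / 85
Time = 51.3882 seconds


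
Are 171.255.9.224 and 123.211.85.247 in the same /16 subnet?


Mask: 255.255.0.0
171.255.9.224 AND mask = 171.255.0.0
123.211.85.247 AND mask = 123.211.0.0
No, different subnets (171.255.0.0 vs 123.211.0.0)


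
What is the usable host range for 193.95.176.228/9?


Network: 193.0.0.0
Broadcast: 193.127.255.255
First usable = network + 1
Last usable = broadcast - 1
Range: 193.0.0.1 to 193.127.255.254


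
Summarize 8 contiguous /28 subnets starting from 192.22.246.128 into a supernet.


Original prefix: /28
Number of subnets: 8 = 2^3
New prefix = 28 - 3 = 25
Supernet: 192.22.246.128/25


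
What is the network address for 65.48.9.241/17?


IP:   01000001.00110000.00001001.11110001
Mask: 11111111.11111111.10000000.00000000
AND operation:
Net:  01000001.00110000.00000000.00000000
Network: 65.48.0.0/17


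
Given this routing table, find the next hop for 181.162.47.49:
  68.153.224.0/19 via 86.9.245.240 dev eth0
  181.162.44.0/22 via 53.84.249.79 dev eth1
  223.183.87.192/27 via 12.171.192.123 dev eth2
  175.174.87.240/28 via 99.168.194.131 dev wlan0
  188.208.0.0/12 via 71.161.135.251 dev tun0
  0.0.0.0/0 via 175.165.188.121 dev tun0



Longest prefix match for 181.162.47.49:
  /19 68.153.224.0: no
  /22 181.162.44.0: MATCH
  /27 223.183.87.192: no
  /28 175.174.87.240: no
  /12 188.208.0.0: no
  /0 0.0.0.0: MATCH
Selected: next-hop 53.84.249.79 via eth1 (matched /22)


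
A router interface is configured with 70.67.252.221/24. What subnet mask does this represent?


/24 means 24 network bits, 8 host bits
Binary: 11111111111111111111111100000000
Mask: 255.255.255.0


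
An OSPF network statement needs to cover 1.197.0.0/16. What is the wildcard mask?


Subnet mask: 255.255.0.0
Wildcard = 255.255.255.255 - subnet mask
255 - 255 = 0
255 - 255 = 0
255 - 0 = 255
255 - 0 = 255
Wildcard: 0.0.255.255


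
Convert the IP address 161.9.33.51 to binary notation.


161 = 10100001
9 = 00001001
33 = 00100001
51 = 00110011
Binary: 10100001.00001001.00100001.00110011


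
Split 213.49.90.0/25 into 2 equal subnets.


New prefix = 25 + 1 = 26
Each subnet has 64 addresses
  213.49.90.0/26
  213.49.90.64/26
Subnets: 213.49.90.0/26, 213.49.90.64/26


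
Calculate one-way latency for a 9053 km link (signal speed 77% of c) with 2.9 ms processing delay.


Speed = 0.77 * 3e5 km/s = 231000 km/s
Propagation delay = 9053 / 231000 = 0.0392 s = 39.1905 ms
Processing delay = 2.9 ms
Total one-way latency = 42.0905 ms


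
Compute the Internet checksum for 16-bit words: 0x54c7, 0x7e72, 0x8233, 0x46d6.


Sum all words (with carry folding):
+ 0x54c7 = 0x54c7
+ 0x7e72 = 0xd339
+ 0x8233 = 0x556d
+ 0x46d6 = 0x9c43
One's complement: ~0x9c43
Checksum = 0x63bc


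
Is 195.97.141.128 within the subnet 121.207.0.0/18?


Subnet network: 121.207.0.0
Test IP AND mask: 195.97.128.0
No, 195.97.141.128 is not in 121.207.0.0/18


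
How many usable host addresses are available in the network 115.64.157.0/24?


Host bits = 32 - 24 = 8
Total addresses = 2^8 = 256
Usable = total - 2 (network and broadcast)
Usable hosts: 254


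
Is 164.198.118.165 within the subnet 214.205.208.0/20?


Subnet network: 214.205.208.0
Test IP AND mask: 164.198.112.0
No, 164.198.118.165 is not in 214.205.208.0/20


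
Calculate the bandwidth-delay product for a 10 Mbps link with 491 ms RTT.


BDP = bandwidth * RTT
= 10 Mbps * 491 ms
= 10 * 1e6 * 491 / 1000 bits
= 4910000 bits
= 613750 bytes
= 599.3652 KB
BDP = 4910000 bits (613750 bytes)


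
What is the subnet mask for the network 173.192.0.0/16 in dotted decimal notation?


/16 means 16 network bits, 16 host bits
Binary: 11111111111111110000000000000000
Mask: 255.255.0.0


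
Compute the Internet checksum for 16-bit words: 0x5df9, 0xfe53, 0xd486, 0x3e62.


Sum all words (with carry folding):
+ 0x5df9 = 0x5df9
+ 0xfe53 = 0x5c4d
+ 0xd486 = 0x30d4
+ 0x3e62 = 0x6f36
One's complement: ~0x6f36
Checksum = 0x90c9


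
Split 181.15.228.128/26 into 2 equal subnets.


New prefix = 26 + 1 = 27
Each subnet has 32 addresses
  181.15.228.128/27
  181.15.228.160/27
Subnets: 181.15.228.128/27, 181.15.228.160/27


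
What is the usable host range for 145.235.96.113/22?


Network: 145.235.96.0
Broadcast: 145.235.99.255
First usable = network + 1
Last usable = broadcast - 1
Range: 145.235.96.1 to 145.235.99.254


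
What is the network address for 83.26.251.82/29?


IP:   01010011.00011010.11111011.01010010
Mask: 11111111.11111111.11111111.11111000
AND operation:
Net:  01010011.00011010.11111011.01010000
Network: 83.26.251.80/29


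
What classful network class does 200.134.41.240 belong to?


First octet: 200
Binary: 11001000
110xxxxx -> Class C (192-223)
Class C, default mask 255.255.255.0 (/24)


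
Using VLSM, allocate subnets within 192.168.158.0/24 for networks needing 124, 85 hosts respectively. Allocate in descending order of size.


124 hosts -> /25 (126 usable): 192.168.158.0/25
85 hosts -> /25 (126 usable): 192.168.158.128/25
Allocation: 192.168.158.0/25 (124 hosts, 126 usable); 192.168.158.128/25 (85 hosts, 126 usable)


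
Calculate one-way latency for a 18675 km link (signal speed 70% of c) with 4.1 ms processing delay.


Speed = 0.7 * 3e5 km/s = 210000 km/s
Propagation delay = 18675 / 210000 = 0.0889 s = 88.9286 ms
Processing delay = 4.1 ms
Total one-way latency = 93.0286 ms


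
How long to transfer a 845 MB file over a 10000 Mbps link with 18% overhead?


Effective throughput = 10000 * (1 - 18/100) = 8200 Mbps
File size in Mb = 845 * 8 = 6760 Mb
Time = 6760 / 8200
Time = 0.8244 seconds


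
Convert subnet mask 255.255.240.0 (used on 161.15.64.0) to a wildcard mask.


Subnet mask: 255.255.240.0
Wildcard = 255.255.255.255 - subnet mask
255 - 255 = 0
255 - 255 = 0
255 - 240 = 15
255 - 0 = 255
Wildcard: 0.0.15.255


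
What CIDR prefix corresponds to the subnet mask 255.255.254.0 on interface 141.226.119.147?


Binary: 11111111.11111111.11111110.00000000
Count leading 1s
Prefix: /23


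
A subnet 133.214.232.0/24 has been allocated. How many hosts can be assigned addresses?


Host bits = 32 - 24 = 8
Total addresses = 2^8 = 256
Usable = total - 2 (network and broadcast)
Usable hosts: 254


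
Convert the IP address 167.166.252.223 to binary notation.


167 = 10100111
166 = 10100110
252 = 11111100
223 = 11011111
Binary: 10100111.10100110.11111100.11011111


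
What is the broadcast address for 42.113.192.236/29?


Network: 42.113.192.232/29
Host bits = 3
Set all host bits to 1:
Broadcast: 42.113.192.239


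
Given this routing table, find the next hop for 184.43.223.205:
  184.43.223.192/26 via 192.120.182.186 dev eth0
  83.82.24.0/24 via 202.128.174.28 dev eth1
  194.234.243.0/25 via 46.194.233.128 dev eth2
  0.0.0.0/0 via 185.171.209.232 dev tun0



Longest prefix match for 184.43.223.205:
  /26 184.43.223.192: MATCH
  /24 83.82.24.0: no
  /25 194.234.243.0: no
  /0 0.0.0.0: MATCH
Selected: next-hop 192.120.182.186 via eth0 (matched /26)


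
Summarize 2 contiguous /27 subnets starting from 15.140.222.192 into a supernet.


Original prefix: /27
Number of subnets: 2 = 2^1
New prefix = 27 - 1 = 26
Supernet: 15.140.222.192/26


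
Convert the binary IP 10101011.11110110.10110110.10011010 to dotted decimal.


10101011 = 171
11110110 = 246
10110110 = 182
10011010 = 154
IP: 171.246.182.154


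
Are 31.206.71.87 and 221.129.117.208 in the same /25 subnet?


Mask: 255.255.255.128
31.206.71.87 AND mask = 31.206.71.0
221.129.117.208 AND mask = 221.129.117.128
No, different subnets (31.206.71.0 vs 221.129.117.128)


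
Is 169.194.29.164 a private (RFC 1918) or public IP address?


RFC 1918 private ranges:
  10.0.0.0/8 (10.0.0.0 - 10.255.255.255)
  172.16.0.0/12 (172.16.0.0 - 172.31.255.255)
  192.168.0.0/16 (192.168.0.0 - 192.168.255.255)
Public (not in any RFC 1918 range)


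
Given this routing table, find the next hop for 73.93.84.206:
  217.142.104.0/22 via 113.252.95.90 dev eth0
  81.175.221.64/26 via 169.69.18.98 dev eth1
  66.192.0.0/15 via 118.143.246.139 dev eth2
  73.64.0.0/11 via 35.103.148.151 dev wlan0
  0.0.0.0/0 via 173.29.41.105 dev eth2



Longest prefix match for 73.93.84.206:
  /22 217.142.104.0: no
  /26 81.175.221.64: no
  /15 66.192.0.0: no
  /11 73.64.0.0: MATCH
  /0 0.0.0.0: MATCH
Selected: next-hop 35.103.148.151 via wlan0 (matched /11)


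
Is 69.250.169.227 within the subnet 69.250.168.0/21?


Subnet network: 69.250.168.0
Test IP AND mask: 69.250.168.0
Yes, 69.250.169.227 is in 69.250.168.0/21


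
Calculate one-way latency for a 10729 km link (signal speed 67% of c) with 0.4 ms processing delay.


Speed = 0.67 * 3e5 km/s = 201000 km/s
Propagation delay = 10729 / 201000 = 0.0534 s = 53.3781 ms
Processing delay = 0.4 ms
Total one-way latency = 53.7781 ms


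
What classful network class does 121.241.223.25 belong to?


First octet: 121
Binary: 01111001
0xxxxxxx -> Class A (1-126)
Class A, default mask 255.0.0.0 (/8)


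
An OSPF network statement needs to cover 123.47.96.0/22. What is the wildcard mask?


Subnet mask: 255.255.252.0
Wildcard = 255.255.255.255 - subnet mask
255 - 255 = 0
255 - 255 = 0
255 - 252 = 3
255 - 0 = 255
Wildcard: 0.0.3.255


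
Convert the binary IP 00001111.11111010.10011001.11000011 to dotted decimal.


00001111 = 15
11111010 = 250
10011001 = 153
11000011 = 195
IP: 15.250.153.195


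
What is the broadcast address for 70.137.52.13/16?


Network: 70.137.0.0/16
Host bits = 16
Set all host bits to 1:
Broadcast: 70.137.255.255


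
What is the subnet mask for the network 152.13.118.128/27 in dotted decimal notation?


/27 means 27 network bits, 5 host bits
Binary: 11111111111111111111111111100000
Mask: 255.255.255.224


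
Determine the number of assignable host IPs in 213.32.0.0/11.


Host bits = 32 - 11 = 21
Total addresses = 2^21 = 2097152
Usable = total - 2 (network and broadcast)
Usable hosts: 2097150


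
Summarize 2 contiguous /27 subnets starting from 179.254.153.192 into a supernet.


Original prefix: /27
Number of subnets: 2 = 2^1
New prefix = 27 - 1 = 26
Supernet: 179.254.153.192/26


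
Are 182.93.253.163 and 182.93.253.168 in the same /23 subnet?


Mask: 255.255.254.0
182.93.253.163 AND mask = 182.93.252.0
182.93.253.168 AND mask = 182.93.252.0
Yes, same subnet (182.93.252.0)


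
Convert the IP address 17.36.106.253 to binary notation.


17 = 00010001
36 = 00100100
106 = 01101010
253 = 11111101
Binary: 00010001.00100100.01101010.11111101


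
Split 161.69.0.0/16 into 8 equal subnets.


New prefix = 16 + 3 = 19
Each subnet has 8192 addresses
  161.69.0.0/19
  161.69.32.0/19
  161.69.64.0/19
  161.69.96.0/19
  161.69.128.0/19
  161.69.160.0/19
  161.69.192.0/19
  161.69.224.0/19
Subnets: 161.69.0.0/19, 161.69.32.0/19, 161.69.64.0/19, 161.69.96.0/19, 161.69.128.0/19, 161.69.160.0/19, 161.69.192.0/19, 161.69.224.0/19


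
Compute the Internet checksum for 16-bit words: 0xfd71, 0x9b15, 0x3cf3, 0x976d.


Sum all words (with carry folding):
+ 0xfd71 = 0xfd71
+ 0x9b15 = 0x9887
+ 0x3cf3 = 0xd57a
+ 0x976d = 0x6ce8
One's complement: ~0x6ce8
Checksum = 0x9317


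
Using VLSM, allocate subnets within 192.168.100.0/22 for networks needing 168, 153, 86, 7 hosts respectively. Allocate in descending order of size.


168 hosts -> /24 (254 usable): 192.168.100.0/24
153 hosts -> /24 (254 usable): 192.168.101.0/24
86 hosts -> /25 (126 usable): 192.168.102.0/25
7 hosts -> /28 (14 usable): 192.168.102.128/28
Allocation: 192.168.100.0/24 (168 hosts, 254 usable); 192.168.101.0/24 (153 hosts, 254 usable); 192.168.102.0/25 (86 hosts, 126 usable); 192.168.102.128/28 (7 hosts, 14 usable)


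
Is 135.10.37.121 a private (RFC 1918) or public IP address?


RFC 1918 private ranges:
  10.0.0.0/8 (10.0.0.0 - 10.255.255.255)
  172.16.0.0/12 (172.16.0.0 - 172.31.255.255)
  192.168.0.0/16 (192.168.0.0 - 192.168.255.255)
Public (not in any RFC 1918 range)


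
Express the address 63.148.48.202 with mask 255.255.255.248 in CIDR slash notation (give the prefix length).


Binary: 11111111.11111111.11111111.11111000
Count leading 1s
Prefix: /29


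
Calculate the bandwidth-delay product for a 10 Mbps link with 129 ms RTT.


BDP = bandwidth * RTT
= 10 Mbps * 129 ms
= 10 * 1e6 * 129 / 1000 bits
= 1290000 bits
= 161250 bytes
= 157.4707 KB
BDP = 1290000 bits (161250 bytes)


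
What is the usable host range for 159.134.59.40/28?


Network: 159.134.59.32
Broadcast: 159.134.59.47
First usable = network + 1
Last usable = broadcast - 1
Range: 159.134.59.33 to 159.134.59.46


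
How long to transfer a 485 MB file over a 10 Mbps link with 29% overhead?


Effective throughput = 10 * (1 - 29/100) = 7.1 Mbps
File size in Mb = 485 * 8 = 3880 Mb
Time = 3880 / 7.1
Time = 546.4789 seconds


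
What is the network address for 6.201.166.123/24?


IP:   00000110.11001001.10100110.01111011
Mask: 11111111.11111111.11111111.00000000
AND operation:
Net:  00000110.11001001.10100110.00000000
Network: 6.201.166.0/24


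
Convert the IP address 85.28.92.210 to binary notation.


85 = 01010101
28 = 00011100
92 = 01011100
210 = 11010010
Binary: 01010101.00011100.01011100.11010010


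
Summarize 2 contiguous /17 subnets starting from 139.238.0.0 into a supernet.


Original prefix: /17
Number of subnets: 2 = 2^1
New prefix = 17 - 1 = 16
Supernet: 139.238.0.0/16


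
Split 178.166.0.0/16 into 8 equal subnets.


New prefix = 16 + 3 = 19
Each subnet has 8192 addresses
  178.166.0.0/19
  178.166.32.0/19
  178.166.64.0/19
  178.166.96.0/19
  178.166.128.0/19
  178.166.160.0/19
  178.166.192.0/19
  178.166.224.0/19
Subnets: 178.166.0.0/19, 178.166.32.0/19, 178.166.64.0/19, 178.166.96.0/19, 178.166.128.0/19, 178.166.160.0/19, 178.166.192.0/19, 178.166.224.0/19


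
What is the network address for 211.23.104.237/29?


IP:   11010011.00010111.01101000.11101101
Mask: 11111111.11111111.11111111.11111000
AND operation:
Net:  11010011.00010111.01101000.11101000
Network: 211.23.104.232/29


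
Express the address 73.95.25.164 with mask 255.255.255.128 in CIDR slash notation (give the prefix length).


Binary: 11111111.11111111.11111111.10000000
Count leading 1s
Prefix: /25


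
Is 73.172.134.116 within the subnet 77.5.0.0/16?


Subnet network: 77.5.0.0
Test IP AND mask: 73.172.0.0
No, 73.172.134.116 is not in 77.5.0.0/16


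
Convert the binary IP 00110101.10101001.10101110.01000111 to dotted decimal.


00110101 = 53
10101001 = 169
10101110 = 174
01000111 = 71
IP: 53.169.174.71


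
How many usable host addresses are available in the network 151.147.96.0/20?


Host bits = 32 - 20 = 12
Total addresses = 2^12 = 4096
Usable = total - 2 (network and broadcast)
Usable hosts: 4094


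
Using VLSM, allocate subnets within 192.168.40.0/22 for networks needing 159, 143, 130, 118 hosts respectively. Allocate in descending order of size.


159 hosts -> /24 (254 usable): 192.168.40.0/24
143 hosts -> /24 (254 usable): 192.168.41.0/24
130 hosts -> /24 (254 usable): 192.168.42.0/24
118 hosts -> /25 (126 usable): 192.168.43.0/25
Allocation: 192.168.40.0/24 (159 hosts, 254 usable); 192.168.41.0/24 (143 hosts, 254 usable); 192.168.42.0/24 (130 hosts, 254 usable); 192.168.43.0/25 (118 hosts, 126 usable)


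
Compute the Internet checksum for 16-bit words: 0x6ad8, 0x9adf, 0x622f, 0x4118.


Sum all words (with carry folding):
+ 0x6ad8 = 0x6ad8
+ 0x9adf = 0x05b8
+ 0x622f = 0x67e7
+ 0x4118 = 0xa8ff
One's complement: ~0xa8ff
Checksum = 0x5700


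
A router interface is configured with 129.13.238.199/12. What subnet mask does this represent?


/12 means 12 network bits, 20 host bits
Binary: 11111111111100000000000000000000
Mask: 255.240.0.0


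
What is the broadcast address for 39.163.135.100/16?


Network: 39.163.0.0/16
Host bits = 16
Set all host bits to 1:
Broadcast: 39.163.255.255


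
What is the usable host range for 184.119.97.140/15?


Network: 184.118.0.0
Broadcast: 184.119.255.255
First usable = network + 1
Last usable = broadcast - 1
Range: 184.118.0.1 to 184.119.255.254


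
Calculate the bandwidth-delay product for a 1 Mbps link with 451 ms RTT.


BDP = bandwidth * RTT
= 1 Mbps * 451 ms
= 1 * 1e6 * 451 / 1000 bits
= 451000 bits
= 56375 bytes
= 55.0537 KB
BDP = 451000 bits (56375 bytes)


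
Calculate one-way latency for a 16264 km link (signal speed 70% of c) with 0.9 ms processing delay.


Speed = 0.7 * 3e5 km/s = 210000 km/s
Propagation delay = 16264 / 210000 = 0.0774 s = 77.4476 ms
Processing delay = 0.9 ms
Total one-way latency = 78.3476 ms


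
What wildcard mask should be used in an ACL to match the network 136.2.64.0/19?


Subnet mask: 255.255.224.0
Wildcard = 255.255.255.255 - subnet mask
255 - 255 = 0
255 - 255 = 0
255 - 224 = 31
255 - 0 = 255
Wildcard: 0.0.31.255


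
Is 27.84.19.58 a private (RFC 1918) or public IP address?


RFC 1918 private ranges:
  10.0.0.0/8 (10.0.0.0 - 10.255.255.255)
  172.16.0.0/12 (172.16.0.0 - 172.31.255.255)
  192.168.0.0/16 (192.168.0.0 - 192.168.255.255)
Public (not in any RFC 1918 range)


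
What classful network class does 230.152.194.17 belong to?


First octet: 230
Binary: 11100110
1110xxxx -> Class D (224-239)
Class D (multicast), default mask N/A


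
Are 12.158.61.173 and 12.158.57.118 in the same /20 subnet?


Mask: 255.255.240.0
12.158.61.173 AND mask = 12.158.48.0
12.158.57.118 AND mask = 12.158.48.0
Yes, same subnet (12.158.48.0)


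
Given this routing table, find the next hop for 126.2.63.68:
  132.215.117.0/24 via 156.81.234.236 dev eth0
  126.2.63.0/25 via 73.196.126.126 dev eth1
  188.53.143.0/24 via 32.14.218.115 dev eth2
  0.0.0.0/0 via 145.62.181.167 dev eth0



Longest prefix match for 126.2.63.68:
  /24 132.215.117.0: no
  /25 126.2.63.0: MATCH
  /24 188.53.143.0: no
  /0 0.0.0.0: MATCH
Selected: next-hop 73.196.126.126 via eth1 (matched /25)


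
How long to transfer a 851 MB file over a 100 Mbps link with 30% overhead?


Effective throughput = 100 * (1 - 30/100) = 70 Mbps
File size in Mb = 851 * 8 = 6808 Mb
Time = 6808 / 70
Time = 97.2571 seconds


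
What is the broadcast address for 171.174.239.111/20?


Network: 171.174.224.0/20
Host bits = 12
Set all host bits to 1:
Broadcast: 171.174.239.255


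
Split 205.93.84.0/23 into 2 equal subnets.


New prefix = 23 + 1 = 24
Each subnet has 256 addresses
  205.93.84.0/24
  205.93.85.0/24
Subnets: 205.93.84.0/24, 205.93.85.0/24


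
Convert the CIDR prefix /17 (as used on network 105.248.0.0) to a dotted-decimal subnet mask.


/17 means 17 network bits, 15 host bits
Binary: 11111111111111111000000000000000
Mask: 255.255.128.0


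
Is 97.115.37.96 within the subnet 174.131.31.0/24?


Subnet network: 174.131.31.0
Test IP AND mask: 97.115.37.0
No, 97.115.37.96 is not in 174.131.31.0/24


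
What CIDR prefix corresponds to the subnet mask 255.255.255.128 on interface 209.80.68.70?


Binary: 11111111.11111111.11111111.10000000
Count leading 1s
Prefix: /25


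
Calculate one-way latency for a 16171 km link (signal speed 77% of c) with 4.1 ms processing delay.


Speed = 0.77 * 3e5 km/s = 231000 km/s
Propagation delay = 16171 / 231000 = 0.07 s = 70.0043 ms
Processing delay = 4.1 ms
Total one-way latency = 74.1043 ms


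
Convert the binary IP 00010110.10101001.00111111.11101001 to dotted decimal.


00010110 = 22
10101001 = 169
00111111 = 63
11101001 = 233
IP: 22.169.63.233


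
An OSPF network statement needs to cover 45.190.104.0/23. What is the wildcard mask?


Subnet mask: 255.255.254.0
Wildcard = 255.255.255.255 - subnet mask
255 - 255 = 0
255 - 255 = 0
255 - 254 = 1
255 - 0 = 255
Wildcard: 0.0.1.255


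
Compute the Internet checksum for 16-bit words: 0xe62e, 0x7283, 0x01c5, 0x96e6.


Sum all words (with carry folding):
+ 0xe62e = 0xe62e
+ 0x7283 = 0x58b2
+ 0x01c5 = 0x5a77
+ 0x96e6 = 0xf15d
One's complement: ~0xf15d
Checksum = 0x0ea2


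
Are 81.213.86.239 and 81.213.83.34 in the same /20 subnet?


Mask: 255.255.240.0
81.213.86.239 AND mask = 81.213.80.0
81.213.83.34 AND mask = 81.213.80.0
Yes, same subnet (81.213.80.0)


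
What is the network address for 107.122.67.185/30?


IP:   01101011.01111010.01000011.10111001
Mask: 11111111.11111111.11111111.11111100
AND operation:
Net:  01101011.01111010.01000011.10111000
Network: 107.122.67.184/30


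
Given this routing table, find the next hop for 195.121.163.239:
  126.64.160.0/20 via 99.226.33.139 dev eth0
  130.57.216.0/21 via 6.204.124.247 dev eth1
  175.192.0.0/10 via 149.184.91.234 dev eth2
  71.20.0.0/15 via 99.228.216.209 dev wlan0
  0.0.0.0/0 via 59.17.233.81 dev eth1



Longest prefix match for 195.121.163.239:
  /20 126.64.160.0: no
  /21 130.57.216.0: no
  /10 175.192.0.0: no
  /15 71.20.0.0: no
  /0 0.0.0.0: MATCH
Selected: next-hop 59.17.233.81 via eth1 (matched /0)


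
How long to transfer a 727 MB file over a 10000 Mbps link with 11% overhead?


Effective throughput = 10000 * (1 - 11/100) = 8900 Mbps
File size in Mb = 727 * 8 = 5816 Mb
Time = 5816 / 8900
Time = 0.6535 seconds


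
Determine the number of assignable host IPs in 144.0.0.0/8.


Host bits = 32 - 8 = 24
Total addresses = 2^24 = 16777216
Usable = total - 2 (network and broadcast)
Usable hosts: 16777214


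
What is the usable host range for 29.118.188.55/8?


Network: 29.0.0.0
Broadcast: 29.255.255.255
First usable = network + 1
Last usable = broadcast - 1
Range: 29.0.0.1 to 29.255.255.254


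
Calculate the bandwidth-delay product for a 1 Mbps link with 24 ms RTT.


BDP = bandwidth * RTT
= 1 Mbps * 24 ms
= 1 * 1e6 * 24 / 1000 bits
= 24000 bits
= 3000 bytes
= 2.9297 KB
BDP = 24000 bits (3000 bytes)


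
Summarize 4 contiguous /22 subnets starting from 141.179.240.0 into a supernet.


Original prefix: /22
Number of subnets: 4 = 2^2
New prefix = 22 - 2 = 20
Supernet: 141.179.240.0/20


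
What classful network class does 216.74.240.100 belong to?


First octet: 216
Binary: 11011000
110xxxxx -> Class C (192-223)
Class C, default mask 255.255.255.0 (/24)


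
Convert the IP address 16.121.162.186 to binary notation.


16 = 00010000
121 = 01111001
162 = 10100010
186 = 10111010
Binary: 00010000.01111001.10100010.10111010


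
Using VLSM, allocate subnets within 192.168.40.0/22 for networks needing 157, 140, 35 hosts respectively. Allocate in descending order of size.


157 hosts -> /24 (254 usable): 192.168.40.0/24
140 hosts -> /24 (254 usable): 192.168.41.0/24
35 hosts -> /26 (62 usable): 192.168.42.0/26
Allocation: 192.168.40.0/24 (157 hosts, 254 usable); 192.168.41.0/24 (140 hosts, 254 usable); 192.168.42.0/26 (35 hosts, 62 usable)


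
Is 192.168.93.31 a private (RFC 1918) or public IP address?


RFC 1918 private ranges:
  10.0.0.0/8 (10.0.0.0 - 10.255.255.255)
  172.16.0.0/12 (172.16.0.0 - 172.31.255.255)
  192.168.0.0/16 (192.168.0.0 - 192.168.255.255)
Private (in 192.168.0.0/16)


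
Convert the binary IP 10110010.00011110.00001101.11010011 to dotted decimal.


10110010 = 178
00011110 = 30
00001101 = 13
11010011 = 211
IP: 178.30.13.211


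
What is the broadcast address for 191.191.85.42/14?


Network: 191.188.0.0/14
Host bits = 18
Set all host bits to 1:
Broadcast: 191.191.255.255


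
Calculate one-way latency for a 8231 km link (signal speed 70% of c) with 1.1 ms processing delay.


Speed = 0.7 * 3e5 km/s = 210000 km/s
Propagation delay = 8231 / 210000 = 0.0392 s = 39.1952 ms
Processing delay = 1.1 ms
Total one-way latency = 40.2952 ms


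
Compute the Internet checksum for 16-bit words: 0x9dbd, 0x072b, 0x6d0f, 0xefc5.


Sum all words (with carry folding):
+ 0x9dbd = 0x9dbd
+ 0x072b = 0xa4e8
+ 0x6d0f = 0x11f8
+ 0xefc5 = 0x01be
One's complement: ~0x01be
Checksum = 0xfe41


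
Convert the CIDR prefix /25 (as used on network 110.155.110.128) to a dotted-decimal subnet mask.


/25 means 25 network bits, 7 host bits
Binary: 11111111111111111111111110000000
Mask: 255.255.255.128


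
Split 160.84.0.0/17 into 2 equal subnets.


New prefix = 17 + 1 = 18
Each subnet has 16384 addresses
  160.84.0.0/18
  160.84.64.0/18
Subnets: 160.84.0.0/18, 160.84.64.0/18


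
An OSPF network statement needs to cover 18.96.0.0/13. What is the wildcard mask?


Subnet mask: 255.248.0.0
Wildcard = 255.255.255.255 - subnet mask
255 - 255 = 0
255 - 248 = 7
255 - 0 = 255
255 - 0 = 255
Wildcard: 0.7.255.255


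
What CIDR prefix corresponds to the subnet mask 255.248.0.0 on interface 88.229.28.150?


Binary: 11111111.11111000.00000000.00000000
Count leading 1s
Prefix: /13


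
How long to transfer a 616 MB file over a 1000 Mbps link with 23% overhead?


Effective throughput = 1000 * (1 - 23/100) = 770 Mbps
File size in Mb = 616 * 8 = 4928 Mb
Time = 4928 / 770
Time = 6.4 seconds


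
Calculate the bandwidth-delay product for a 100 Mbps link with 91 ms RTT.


BDP = bandwidth * RTT
= 100 Mbps * 91 ms
= 100 * 1e6 * 91 / 1000 bits
= 9100000 bits
= 1137500 bytes
= 1110.8398 KB
BDP = 9100000 bits (1137500 bytes)


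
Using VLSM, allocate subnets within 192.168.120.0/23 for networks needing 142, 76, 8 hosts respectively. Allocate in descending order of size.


142 hosts -> /24 (254 usable): 192.168.120.0/24
76 hosts -> /25 (126 usable): 192.168.121.0/25
8 hosts -> /28 (14 usable): 192.168.121.128/28
Allocation: 192.168.120.0/24 (142 hosts, 254 usable); 192.168.121.0/25 (76 hosts, 126 usable); 192.168.121.128/28 (8 hosts, 14 usable)


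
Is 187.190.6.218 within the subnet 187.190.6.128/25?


Subnet network: 187.190.6.128
Test IP AND mask: 187.190.6.128
Yes, 187.190.6.218 is in 187.190.6.128/25


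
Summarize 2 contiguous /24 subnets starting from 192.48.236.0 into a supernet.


Original prefix: /24
Number of subnets: 2 = 2^1
New prefix = 24 - 1 = 23
Supernet: 192.48.236.0/23


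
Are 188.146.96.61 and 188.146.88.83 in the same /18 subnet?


Mask: 255.255.192.0
188.146.96.61 AND mask = 188.146.64.0
188.146.88.83 AND mask = 188.146.64.0
Yes, same subnet (188.146.64.0)


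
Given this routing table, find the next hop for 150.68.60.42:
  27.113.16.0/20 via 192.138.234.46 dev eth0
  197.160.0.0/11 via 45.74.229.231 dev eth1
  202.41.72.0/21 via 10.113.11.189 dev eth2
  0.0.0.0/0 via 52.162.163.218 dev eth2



Longest prefix match for 150.68.60.42:
  /20 27.113.16.0: no
  /11 197.160.0.0: no
  /21 202.41.72.0: no
  /0 0.0.0.0: MATCH
Selected: next-hop 52.162.163.218 via eth2 (matched /0)


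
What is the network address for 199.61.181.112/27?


IP:   11000111.00111101.10110101.01110000
Mask: 11111111.11111111.11111111.11100000
AND operation:
Net:  11000111.00111101.10110101.01100000
Network: 199.61.181.96/27


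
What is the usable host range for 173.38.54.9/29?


Network: 173.38.54.8
Broadcast: 173.38.54.15
First usable = network + 1
Last usable = broadcast - 1
Range: 173.38.54.9 to 173.38.54.14


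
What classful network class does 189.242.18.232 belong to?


First octet: 189
Binary: 10111101
10xxxxxx -> Class B (128-191)
Class B, default mask 255.255.0.0 (/16)


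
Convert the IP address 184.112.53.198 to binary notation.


184 = 10111000
112 = 01110000
53 = 00110101
198 = 11000110
Binary: 10111000.01110000.00110101.11000110


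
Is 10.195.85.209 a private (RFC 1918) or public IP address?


RFC 1918 private ranges:
  10.0.0.0/8 (10.0.0.0 - 10.255.255.255)
  172.16.0.0/12 (172.16.0.0 - 172.31.255.255)
  192.168.0.0/16 (192.168.0.0 - 192.168.255.255)
Private (in 10.0.0.0/8)


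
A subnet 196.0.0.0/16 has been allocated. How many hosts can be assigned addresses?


Host bits = 32 - 16 = 16
Total addresses = 2^16 = 65536
Usable = total - 2 (network and broadcast)
Usable hosts: 65534


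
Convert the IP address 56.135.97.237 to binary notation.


56 = 00111000
135 = 10000111
97 = 01100001
237 = 11101101
Binary: 00111000.10000111.01100001.11101101


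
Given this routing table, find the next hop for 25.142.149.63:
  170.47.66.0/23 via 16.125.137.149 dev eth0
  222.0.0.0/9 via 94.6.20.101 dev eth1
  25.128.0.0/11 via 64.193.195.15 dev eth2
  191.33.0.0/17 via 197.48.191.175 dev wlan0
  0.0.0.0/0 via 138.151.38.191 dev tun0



Longest prefix match for 25.142.149.63:
  /23 170.47.66.0: no
  /9 222.0.0.0: no
  /11 25.128.0.0: MATCH
  /17 191.33.0.0: no
  /0 0.0.0.0: MATCH
Selected: next-hop 64.193.195.15 via eth2 (matched /11)


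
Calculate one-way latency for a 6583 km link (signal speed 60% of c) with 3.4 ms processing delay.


Speed = 0.6 * 3e5 km/s = 180000 km/s
Propagation delay = 6583 / 180000 = 0.0366 s = 36.5722 ms
Processing delay = 3.4 ms
Total one-way latency = 39.9722 ms


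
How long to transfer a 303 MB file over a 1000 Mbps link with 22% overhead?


Effective throughput = 1000 * (1 - 22/100) = 780 Mbps
File size in Mb = 303 * 8 = 2424 Mb
Time = 2424 / 780
Time = 3.1077 seconds


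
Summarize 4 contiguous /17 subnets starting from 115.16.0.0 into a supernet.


Original prefix: /17
Number of subnets: 4 = 2^2
New prefix = 17 - 2 = 15
Supernet: 115.16.0.0/15


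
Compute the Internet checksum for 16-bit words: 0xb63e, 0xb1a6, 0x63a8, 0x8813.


Sum all words (with carry folding):
+ 0xb63e = 0xb63e
+ 0xb1a6 = 0x67e5
+ 0x63a8 = 0xcb8d
+ 0x8813 = 0x53a1
One's complement: ~0x53a1
Checksum = 0xac5e


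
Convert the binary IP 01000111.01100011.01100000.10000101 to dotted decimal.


01000111 = 71
01100011 = 99
01100000 = 96
10000101 = 133
IP: 71.99.96.133


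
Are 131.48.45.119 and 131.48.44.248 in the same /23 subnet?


Mask: 255.255.254.0
131.48.45.119 AND mask = 131.48.44.0
131.48.44.248 AND mask = 131.48.44.0
Yes, same subnet (131.48.44.0)


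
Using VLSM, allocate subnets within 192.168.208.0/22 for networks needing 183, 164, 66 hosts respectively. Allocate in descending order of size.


183 hosts -> /24 (254 usable): 192.168.208.0/24
164 hosts -> /24 (254 usable): 192.168.209.0/24
66 hosts -> /25 (126 usable): 192.168.210.0/25
Allocation: 192.168.208.0/24 (183 hosts, 254 usable); 192.168.209.0/24 (164 hosts, 254 usable); 192.168.210.0/25 (66 hosts, 126 usable)


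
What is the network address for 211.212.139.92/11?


IP:   11010011.11010100.10001011.01011100
Mask: 11111111.11100000.00000000.00000000
AND operation:
Net:  11010011.11000000.00000000.00000000
Network: 211.192.0.0/11


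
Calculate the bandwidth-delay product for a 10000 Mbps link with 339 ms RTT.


BDP = bandwidth * RTT
= 10000 Mbps * 339 ms
= 10000 * 1e6 * 339 / 1000 bits
= 3390000000 bits
= 423750000 bytes
= 413818.3594 KB
BDP = 3390000000 bits (423750000 bytes)


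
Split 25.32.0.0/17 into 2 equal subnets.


New prefix = 17 + 1 = 18
Each subnet has 16384 addresses
  25.32.0.0/18
  25.32.64.0/18
Subnets: 25.32.0.0/18, 25.32.64.0/18


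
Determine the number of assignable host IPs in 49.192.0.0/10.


Host bits = 32 - 10 = 22
Total addresses = 2^22 = 4194304
Usable = total - 2 (network and broadcast)
Usable hosts: 4194302


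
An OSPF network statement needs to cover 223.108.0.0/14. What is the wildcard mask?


Subnet mask: 255.252.0.0
Wildcard = 255.255.255.255 - subnet mask
255 - 255 = 0
255 - 252 = 3
255 - 0 = 255
255 - 0 = 255
Wildcard: 0.3.255.255


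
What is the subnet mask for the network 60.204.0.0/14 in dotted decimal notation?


/14 means 14 network bits, 18 host bits
Binary: 11111111111111000000000000000000
Mask: 255.252.0.0


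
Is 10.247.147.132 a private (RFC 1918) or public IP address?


RFC 1918 private ranges:
  10.0.0.0/8 (10.0.0.0 - 10.255.255.255)
  172.16.0.0/12 (172.16.0.0 - 172.31.255.255)
  192.168.0.0/16 (192.168.0.0 - 192.168.255.255)
Private (in 10.0.0.0/8)


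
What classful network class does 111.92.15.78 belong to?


First octet: 111
Binary: 01101111
0xxxxxxx -> Class A (1-126)
Class A, default mask 255.0.0.0 (/8)


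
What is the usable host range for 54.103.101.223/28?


Network: 54.103.101.208
Broadcast: 54.103.101.223
First usable = network + 1
Last usable = broadcast - 1
Range: 54.103.101.209 to 54.103.101.222


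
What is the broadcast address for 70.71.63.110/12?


Network: 70.64.0.0/12
Host bits = 20
Set all host bits to 1:
Broadcast: 70.79.255.255


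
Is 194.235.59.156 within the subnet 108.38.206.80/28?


Subnet network: 108.38.206.80
Test IP AND mask: 194.235.59.144
No, 194.235.59.156 is not in 108.38.206.80/28


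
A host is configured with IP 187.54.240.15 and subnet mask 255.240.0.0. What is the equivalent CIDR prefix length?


Binary: 11111111.11110000.00000000.00000000
Count leading 1s
Prefix: /12


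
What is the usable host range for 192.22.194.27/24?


Network: 192.22.194.0
Broadcast: 192.22.194.255
First usable = network + 1
Last usable = broadcast - 1
Range: 192.22.194.1 to 192.22.194.254


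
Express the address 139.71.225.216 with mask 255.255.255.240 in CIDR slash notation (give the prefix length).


Binary: 11111111.11111111.11111111.11110000
Count leading 1s
Prefix: /28


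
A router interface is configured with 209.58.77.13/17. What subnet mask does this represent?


/17 means 17 network bits, 15 host bits
Binary: 11111111111111111000000000000000
Mask: 255.255.128.0


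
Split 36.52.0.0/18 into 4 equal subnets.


New prefix = 18 + 2 = 20
Each subnet has 4096 addresses
  36.52.0.0/20
  36.52.16.0/20
  36.52.32.0/20
  36.52.48.0/20
Subnets: 36.52.0.0/20, 36.52.16.0/20, 36.52.32.0/20, 36.52.48.0/20


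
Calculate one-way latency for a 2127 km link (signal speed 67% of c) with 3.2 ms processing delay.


Speed = 0.67 * 3e5 km/s = 201000 km/s
Propagation delay = 2127 / 201000 = 0.0106 s = 10.5821 ms
Processing delay = 3.2 ms
Total one-way latency = 13.7821 ms


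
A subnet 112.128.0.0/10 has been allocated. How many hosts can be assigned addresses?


Host bits = 32 - 10 = 22
Total addresses = 2^22 = 4194304
Usable = total - 2 (network and broadcast)
Usable hosts: 4194302


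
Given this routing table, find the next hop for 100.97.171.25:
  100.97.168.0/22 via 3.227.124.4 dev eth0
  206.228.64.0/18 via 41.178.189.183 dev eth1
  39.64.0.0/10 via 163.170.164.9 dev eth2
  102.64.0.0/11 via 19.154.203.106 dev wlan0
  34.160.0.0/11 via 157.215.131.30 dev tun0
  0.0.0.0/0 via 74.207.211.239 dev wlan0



Longest prefix match for 100.97.171.25:
  /22 100.97.168.0: MATCH
  /18 206.228.64.0: no
  /10 39.64.0.0: no
  /11 102.64.0.0: no
  /11 34.160.0.0: no
  /0 0.0.0.0: MATCH
Selected: next-hop 3.227.124.4 via eth0 (matched /22)


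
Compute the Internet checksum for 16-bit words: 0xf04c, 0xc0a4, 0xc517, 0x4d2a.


Sum all words (with carry folding):
+ 0xf04c = 0xf04c
+ 0xc0a4 = 0xb0f1
+ 0xc517 = 0x7609
+ 0x4d2a = 0xc333
One's complement: ~0xc333
Checksum = 0x3ccc


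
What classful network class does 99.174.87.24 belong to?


First octet: 99
Binary: 01100011
0xxxxxxx -> Class A (1-126)
Class A, default mask 255.0.0.0 (/8)


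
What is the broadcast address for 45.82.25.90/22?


Network: 45.82.24.0/22
Host bits = 10
Set all host bits to 1:
Broadcast: 45.82.27.255


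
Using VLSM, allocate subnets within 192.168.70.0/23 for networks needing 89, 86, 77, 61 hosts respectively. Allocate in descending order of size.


89 hosts -> /25 (126 usable): 192.168.70.0/25
86 hosts -> /25 (126 usable): 192.168.70.128/25
77 hosts -> /25 (126 usable): 192.168.71.0/25
61 hosts -> /26 (62 usable): 192.168.71.128/26
Allocation: 192.168.70.0/25 (89 hosts, 126 usable); 192.168.70.128/25 (86 hosts, 126 usable); 192.168.71.0/25 (77 hosts, 126 usable); 192.168.71.128/26 (61 hosts, 62 usable)


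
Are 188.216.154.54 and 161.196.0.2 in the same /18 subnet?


Mask: 255.255.192.0
188.216.154.54 AND mask = 188.216.128.0
161.196.0.2 AND mask = 161.196.0.0
No, different subnets (188.216.128.0 vs 161.196.0.0)


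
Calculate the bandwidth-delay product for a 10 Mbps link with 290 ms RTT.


BDP = bandwidth * RTT
= 10 Mbps * 290 ms
= 10 * 1e6 * 290 / 1000 bits
= 2900000 bits
= 362500 bytes
= 354.0039 KB
BDP = 2900000 bits (362500 bytes)


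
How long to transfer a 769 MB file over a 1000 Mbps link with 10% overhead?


Effective throughput = 1000 * (1 - 10/100) = 900 Mbps
File size in Mb = 769 * 8 = 6152 Mb
Time = 6152 / 900
Time = 6.8356 seconds


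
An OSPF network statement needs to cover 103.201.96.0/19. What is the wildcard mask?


Subnet mask: 255.255.224.0
Wildcard = 255.255.255.255 - subnet mask
255 - 255 = 0
255 - 255 = 0
255 - 224 = 31
255 - 0 = 255
Wildcard: 0.0.31.255


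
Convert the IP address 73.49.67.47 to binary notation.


73 = 01001001
49 = 00110001
67 = 01000011
47 = 00101111
Binary: 01001001.00110001.01000011.00101111


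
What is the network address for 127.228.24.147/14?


IP:   01111111.11100100.00011000.10010011
Mask: 11111111.11111100.00000000.00000000
AND operation:
Net:  01111111.11100100.00000000.00000000
Network: 127.228.0.0/14


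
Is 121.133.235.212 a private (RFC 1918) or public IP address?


RFC 1918 private ranges:
  10.0.0.0/8 (10.0.0.0 - 10.255.255.255)
  172.16.0.0/12 (172.16.0.0 - 172.31.255.255)
  192.168.0.0/16 (192.168.0.0 - 192.168.255.255)
Public (not in any RFC 1918 range)


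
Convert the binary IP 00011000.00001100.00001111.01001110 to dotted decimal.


00011000 = 24
00001100 = 12
00001111 = 15
01001110 = 78
IP: 24.12.15.78


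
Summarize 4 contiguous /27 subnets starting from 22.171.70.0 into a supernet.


Original prefix: /27
Number of subnets: 4 = 2^2
New prefix = 27 - 2 = 25
Supernet: 22.171.70.0/25


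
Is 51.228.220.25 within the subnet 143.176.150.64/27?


Subnet network: 143.176.150.64
Test IP AND mask: 51.228.220.0
No, 51.228.220.25 is not in 143.176.150.64/27
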